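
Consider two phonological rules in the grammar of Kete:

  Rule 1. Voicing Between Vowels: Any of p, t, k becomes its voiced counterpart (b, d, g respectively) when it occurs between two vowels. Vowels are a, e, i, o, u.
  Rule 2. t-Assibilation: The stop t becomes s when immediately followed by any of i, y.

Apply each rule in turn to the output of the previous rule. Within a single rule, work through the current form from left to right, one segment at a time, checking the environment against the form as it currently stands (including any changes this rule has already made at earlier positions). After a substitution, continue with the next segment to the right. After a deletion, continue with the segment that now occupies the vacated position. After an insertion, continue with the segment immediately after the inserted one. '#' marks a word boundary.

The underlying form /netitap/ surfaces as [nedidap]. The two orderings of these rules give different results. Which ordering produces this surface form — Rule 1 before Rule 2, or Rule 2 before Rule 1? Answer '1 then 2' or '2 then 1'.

Order 1 then 2:
  1 Voicing Between Vowels: [netitap] → [nedidap]
  2 t-Assibilation: no change — [nedidap]
  result: [nedidap]
Order 2 then 1:
  2 t-Assibilation: [netitap] → [nesitap]
  1 Voicing Between Vowels: [nesitap] → [nesidap]
  result: [nesidap]

1 then 2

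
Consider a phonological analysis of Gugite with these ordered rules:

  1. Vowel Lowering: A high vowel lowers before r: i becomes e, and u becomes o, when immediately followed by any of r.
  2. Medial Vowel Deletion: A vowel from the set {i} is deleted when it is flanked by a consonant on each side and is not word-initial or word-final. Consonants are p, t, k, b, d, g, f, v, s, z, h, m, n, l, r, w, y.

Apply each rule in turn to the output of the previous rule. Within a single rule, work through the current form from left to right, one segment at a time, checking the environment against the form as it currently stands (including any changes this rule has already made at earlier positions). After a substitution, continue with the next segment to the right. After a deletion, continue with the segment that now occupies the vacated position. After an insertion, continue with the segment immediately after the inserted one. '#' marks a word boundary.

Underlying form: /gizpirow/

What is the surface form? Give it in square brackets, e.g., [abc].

1 Vowel Lowering: [gizpirow] → [gizperow]
2 Medial Vowel Deletion: [gizperow] → [gzperow]

[gzperow]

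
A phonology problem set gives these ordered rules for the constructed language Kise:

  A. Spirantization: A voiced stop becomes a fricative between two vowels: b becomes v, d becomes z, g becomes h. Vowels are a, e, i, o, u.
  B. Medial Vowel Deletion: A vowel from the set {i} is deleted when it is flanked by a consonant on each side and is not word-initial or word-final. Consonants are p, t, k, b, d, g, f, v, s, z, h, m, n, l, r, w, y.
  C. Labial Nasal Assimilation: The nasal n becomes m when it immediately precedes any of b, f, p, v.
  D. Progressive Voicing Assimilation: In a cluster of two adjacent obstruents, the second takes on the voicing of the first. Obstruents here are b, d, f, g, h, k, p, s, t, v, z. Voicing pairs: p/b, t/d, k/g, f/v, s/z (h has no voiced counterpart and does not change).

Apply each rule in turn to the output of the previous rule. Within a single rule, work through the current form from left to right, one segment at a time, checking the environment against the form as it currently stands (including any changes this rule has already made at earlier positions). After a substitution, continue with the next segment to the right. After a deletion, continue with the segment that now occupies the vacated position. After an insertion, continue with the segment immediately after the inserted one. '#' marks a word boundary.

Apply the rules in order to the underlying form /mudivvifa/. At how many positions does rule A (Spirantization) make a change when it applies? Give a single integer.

1

A Spirantization: [mudivvifa] → [muzivvifa]
B Medial Vowel Deletion: [muzivvifa] → [muzvvfa]
C Labial Nasal Assimilation: no change — [muzvvfa]
D Progressive Voicing Assimilation: [muzvvfa] → [muzvvva]
Rule A changed 1 position(s).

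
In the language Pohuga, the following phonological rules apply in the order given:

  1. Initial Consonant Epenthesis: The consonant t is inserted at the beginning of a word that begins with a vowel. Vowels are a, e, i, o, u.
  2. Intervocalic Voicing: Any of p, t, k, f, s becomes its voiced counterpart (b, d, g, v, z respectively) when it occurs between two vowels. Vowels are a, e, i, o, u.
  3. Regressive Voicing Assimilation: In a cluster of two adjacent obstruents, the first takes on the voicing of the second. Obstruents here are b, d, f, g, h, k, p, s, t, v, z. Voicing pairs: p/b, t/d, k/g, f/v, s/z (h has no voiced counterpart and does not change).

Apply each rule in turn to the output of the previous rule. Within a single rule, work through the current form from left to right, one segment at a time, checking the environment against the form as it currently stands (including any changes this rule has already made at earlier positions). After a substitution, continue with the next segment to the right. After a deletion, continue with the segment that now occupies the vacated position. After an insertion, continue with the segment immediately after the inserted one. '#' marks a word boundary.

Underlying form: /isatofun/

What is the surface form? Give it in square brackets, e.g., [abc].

1 Initial Consonant Epenthesis: [isatofun] → [tisatofun]
2 Intervocalic Voicing: [tisatofun] → [tizadovun]
3 Regressive Voicing Assimilation: no change — [tizadovun]

[tizadovun]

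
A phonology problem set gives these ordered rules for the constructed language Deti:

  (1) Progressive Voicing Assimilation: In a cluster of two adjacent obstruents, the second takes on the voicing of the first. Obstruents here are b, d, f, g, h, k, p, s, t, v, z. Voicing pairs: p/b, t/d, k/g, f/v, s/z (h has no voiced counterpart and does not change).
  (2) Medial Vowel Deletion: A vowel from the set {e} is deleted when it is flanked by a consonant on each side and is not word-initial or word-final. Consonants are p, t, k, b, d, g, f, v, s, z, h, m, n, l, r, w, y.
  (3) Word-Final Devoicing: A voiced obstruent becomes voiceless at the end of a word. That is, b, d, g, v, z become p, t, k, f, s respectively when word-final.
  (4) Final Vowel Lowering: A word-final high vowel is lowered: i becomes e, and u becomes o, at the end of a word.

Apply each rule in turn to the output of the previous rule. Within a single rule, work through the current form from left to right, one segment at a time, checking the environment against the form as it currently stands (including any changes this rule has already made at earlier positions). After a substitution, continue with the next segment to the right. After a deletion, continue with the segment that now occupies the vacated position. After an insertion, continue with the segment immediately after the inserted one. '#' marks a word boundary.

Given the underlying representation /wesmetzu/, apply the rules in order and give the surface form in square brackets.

(1) Progressive Voicing Assimilation: [wesmetzu] → [wesmetsu]
(2) Medial Vowel Deletion: [wesmetsu] → [wsmtsu]
(3) Word-Final Devoicing: no change — [wsmtsu]
(4) Final Vowel Lowering: [wsmtsu] → [wsmtso]

[wsmtso]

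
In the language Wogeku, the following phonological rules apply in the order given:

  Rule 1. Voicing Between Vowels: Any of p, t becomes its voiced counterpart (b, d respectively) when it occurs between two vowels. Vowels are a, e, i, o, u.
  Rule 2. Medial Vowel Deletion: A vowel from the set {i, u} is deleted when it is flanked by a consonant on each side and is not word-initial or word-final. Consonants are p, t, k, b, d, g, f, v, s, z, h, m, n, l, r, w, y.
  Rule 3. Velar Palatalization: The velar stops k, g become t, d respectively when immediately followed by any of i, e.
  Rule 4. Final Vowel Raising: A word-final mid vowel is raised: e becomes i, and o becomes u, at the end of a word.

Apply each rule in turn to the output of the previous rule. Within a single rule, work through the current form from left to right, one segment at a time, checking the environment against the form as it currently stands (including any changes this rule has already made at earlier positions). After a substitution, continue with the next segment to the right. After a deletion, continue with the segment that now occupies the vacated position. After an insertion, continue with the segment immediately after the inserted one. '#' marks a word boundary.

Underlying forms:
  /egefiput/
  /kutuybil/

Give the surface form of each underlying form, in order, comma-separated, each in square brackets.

/egefiput/:
  Rule 1 Voicing Between Vowels: [egefiput] → [egefibut]
  Rule 2 Medial Vowel Deletion: [egefibut] → [egefbt]
  Rule 3 Velar Palatalization: [egefbt] → [edefbt]
  Rule 4 Final Vowel Raising: no change — [edefbt]
/kutuybil/:
  Rule 1 Voicing Between Vowels: [kutuybil] → [kuduybil]
  Rule 2 Medial Vowel Deletion: [kuduybil] → [kdybl]
  Rule 3 Velar Palatalization: no change — [kdybl]
  Rule 4 Final Vowel Raising: no change — [kdybl]

[edefbt], [kdybl]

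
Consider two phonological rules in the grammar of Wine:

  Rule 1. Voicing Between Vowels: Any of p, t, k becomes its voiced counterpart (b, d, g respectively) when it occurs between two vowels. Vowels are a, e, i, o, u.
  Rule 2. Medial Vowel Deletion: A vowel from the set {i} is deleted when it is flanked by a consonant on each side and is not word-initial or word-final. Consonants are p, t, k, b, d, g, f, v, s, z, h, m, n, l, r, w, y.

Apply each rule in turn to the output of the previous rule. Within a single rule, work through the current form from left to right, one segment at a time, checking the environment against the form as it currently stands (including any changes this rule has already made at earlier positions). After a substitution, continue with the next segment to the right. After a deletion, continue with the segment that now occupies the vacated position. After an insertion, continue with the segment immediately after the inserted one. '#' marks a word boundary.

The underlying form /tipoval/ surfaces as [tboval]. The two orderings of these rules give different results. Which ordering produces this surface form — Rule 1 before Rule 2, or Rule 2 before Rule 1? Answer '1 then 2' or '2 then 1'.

1 then 2

Order 1 then 2:
  1 Voicing Between Vowels: [tipoval] → [tiboval]
  2 Medial Vowel Deletion: [tiboval] → [tboval]
  result: [tboval]
Order 2 then 1:
  2 Medial Vowel Deletion: [tipoval] → [tpoval]
  1 Voicing Between Vowels: no change — [tpoval]
  result: [tpoval]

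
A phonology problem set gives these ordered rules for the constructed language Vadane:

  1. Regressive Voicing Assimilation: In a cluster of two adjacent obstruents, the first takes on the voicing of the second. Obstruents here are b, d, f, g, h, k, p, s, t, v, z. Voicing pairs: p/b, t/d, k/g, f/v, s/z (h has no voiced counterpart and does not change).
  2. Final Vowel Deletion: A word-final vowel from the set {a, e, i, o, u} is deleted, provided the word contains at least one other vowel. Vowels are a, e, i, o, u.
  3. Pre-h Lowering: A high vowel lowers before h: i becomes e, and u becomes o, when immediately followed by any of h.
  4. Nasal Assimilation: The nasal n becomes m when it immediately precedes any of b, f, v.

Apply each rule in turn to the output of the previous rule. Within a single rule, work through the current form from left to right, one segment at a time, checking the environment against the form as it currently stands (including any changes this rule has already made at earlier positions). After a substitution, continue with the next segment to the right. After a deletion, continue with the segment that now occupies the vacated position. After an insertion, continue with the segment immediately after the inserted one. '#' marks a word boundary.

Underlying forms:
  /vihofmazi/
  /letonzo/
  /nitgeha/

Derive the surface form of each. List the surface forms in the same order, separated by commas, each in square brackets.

/vihofmazi/:
  1 Regressive Voicing Assimilation: no change — [vihofmazi]
  2 Final Vowel Deletion: [vihofmazi] → [vihofmaz]
  3 Pre-h Lowering: [vihofmaz] → [vehofmaz]
  4 Nasal Assimilation: no change — [vehofmaz]
/letonzo/:
  1 Regressive Voicing Assimilation: no change — [letonzo]
  2 Final Vowel Deletion: [letonzo] → [letonz]
  3 Pre-h Lowering: no change — [letonz]
  4 Nasal Assimilation: no change — [letonz]
/nitgeha/:
  1 Regressive Voicing Assimilation: [nitgeha] → [nidgeha]
  2 Final Vowel Deletion: [nidgeha] → [nidgeh]
  3 Pre-h Lowering: no change — [nidgeh]
  4 Nasal Assimilation: no change — [nidgeh]

[vehofmaz], [letonz], [nidgeh]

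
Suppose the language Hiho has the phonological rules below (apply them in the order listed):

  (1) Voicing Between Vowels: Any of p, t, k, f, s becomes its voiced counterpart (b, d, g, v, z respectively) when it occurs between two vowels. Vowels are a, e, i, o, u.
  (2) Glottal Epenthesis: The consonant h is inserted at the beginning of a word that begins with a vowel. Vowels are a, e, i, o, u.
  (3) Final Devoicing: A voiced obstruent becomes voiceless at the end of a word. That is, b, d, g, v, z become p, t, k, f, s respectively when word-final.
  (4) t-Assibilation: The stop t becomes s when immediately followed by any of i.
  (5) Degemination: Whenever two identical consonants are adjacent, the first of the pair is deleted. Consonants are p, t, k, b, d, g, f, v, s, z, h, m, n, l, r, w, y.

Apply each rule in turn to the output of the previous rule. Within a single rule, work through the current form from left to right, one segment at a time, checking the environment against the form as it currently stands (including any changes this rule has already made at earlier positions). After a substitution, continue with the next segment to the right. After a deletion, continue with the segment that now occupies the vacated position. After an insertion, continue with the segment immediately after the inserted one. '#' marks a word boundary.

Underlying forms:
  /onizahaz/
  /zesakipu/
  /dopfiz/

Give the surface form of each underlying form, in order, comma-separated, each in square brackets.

/onizahaz/:
  (1) Voicing Between Vowels: no change — [onizahaz]
  (2) Glottal Epenthesis: [onizahaz] → [honizahaz]
  (3) Final Devoicing: [honizahaz] → [honizahas]
  (4) t-Assibilation: no change — [honizahas]
  (5) Degemination: no change — [honizahas]
/zesakipu/:
  (1) Voicing Between Vowels: [zesakipu] → [zezagibu]
  (2) Glottal Epenthesis: no change — [zezagibu]
  (3) Final Devoicing: no change — [zezagibu]
  (4) t-Assibilation: no change — [zezagibu]
  (5) Degemination: no change — [zezagibu]
/dopfiz/:
  (1) Voicing Between Vowels: no change — [dopfiz]
  (2) Glottal Epenthesis: no change — [dopfiz]
  (3) Final Devoicing: [dopfiz] → [dopfis]
  (4) t-Assibilation: no change — [dopfis]
  (5) Degemination: no change — [dopfis]

[honizahas], [zezagibu], [dopfis]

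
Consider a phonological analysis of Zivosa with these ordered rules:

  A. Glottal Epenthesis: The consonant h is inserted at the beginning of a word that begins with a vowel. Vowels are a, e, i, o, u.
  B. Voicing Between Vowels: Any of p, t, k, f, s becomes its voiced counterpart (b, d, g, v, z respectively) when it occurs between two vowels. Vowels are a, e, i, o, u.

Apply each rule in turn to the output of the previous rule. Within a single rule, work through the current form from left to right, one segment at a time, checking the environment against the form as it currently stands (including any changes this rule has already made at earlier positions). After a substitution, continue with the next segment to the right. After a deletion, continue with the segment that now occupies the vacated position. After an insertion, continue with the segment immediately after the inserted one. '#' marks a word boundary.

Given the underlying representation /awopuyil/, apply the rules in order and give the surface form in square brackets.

[hawobuyil]

A Glottal Epenthesis: [awopuyil] → [hawopuyil]
B Voicing Between Vowels: [hawopuyil] → [hawobuyil]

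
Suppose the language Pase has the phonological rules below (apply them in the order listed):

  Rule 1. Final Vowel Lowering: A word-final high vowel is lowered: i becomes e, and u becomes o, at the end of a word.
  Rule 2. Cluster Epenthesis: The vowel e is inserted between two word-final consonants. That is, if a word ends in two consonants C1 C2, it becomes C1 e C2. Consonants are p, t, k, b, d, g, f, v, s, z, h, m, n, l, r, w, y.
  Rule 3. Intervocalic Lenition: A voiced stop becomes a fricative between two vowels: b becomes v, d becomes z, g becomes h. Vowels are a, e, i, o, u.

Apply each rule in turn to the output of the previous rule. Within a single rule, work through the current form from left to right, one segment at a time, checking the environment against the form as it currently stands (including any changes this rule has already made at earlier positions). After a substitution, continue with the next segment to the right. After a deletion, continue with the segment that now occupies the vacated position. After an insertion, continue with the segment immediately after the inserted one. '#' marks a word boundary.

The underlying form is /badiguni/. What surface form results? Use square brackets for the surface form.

Rule 1 Final Vowel Lowering: [badiguni] → [badigune]
Rule 2 Cluster Epenthesis: no change — [badigune]
Rule 3 Intervocalic Lenition: [badigune] → [bazihune]

[bazihune]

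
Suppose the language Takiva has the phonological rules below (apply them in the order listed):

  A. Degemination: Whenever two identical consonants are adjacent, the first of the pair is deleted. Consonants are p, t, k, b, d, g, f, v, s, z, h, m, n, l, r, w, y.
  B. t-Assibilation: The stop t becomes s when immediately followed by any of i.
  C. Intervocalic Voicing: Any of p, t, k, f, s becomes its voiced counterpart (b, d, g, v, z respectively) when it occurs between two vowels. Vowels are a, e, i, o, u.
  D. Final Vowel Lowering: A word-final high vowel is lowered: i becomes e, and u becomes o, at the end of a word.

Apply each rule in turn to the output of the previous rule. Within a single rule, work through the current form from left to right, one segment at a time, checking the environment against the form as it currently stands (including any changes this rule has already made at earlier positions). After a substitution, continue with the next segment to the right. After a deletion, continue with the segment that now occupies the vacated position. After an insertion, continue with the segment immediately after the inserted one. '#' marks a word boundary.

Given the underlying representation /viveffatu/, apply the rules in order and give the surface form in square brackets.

[vivevado]

A Degemination: [viveffatu] → [vivefatu]
B t-Assibilation: no change — [vivefatu]
C Intervocalic Voicing: [vivefatu] → [vivevadu]
D Final Vowel Lowering: [vivevadu] → [vivevado]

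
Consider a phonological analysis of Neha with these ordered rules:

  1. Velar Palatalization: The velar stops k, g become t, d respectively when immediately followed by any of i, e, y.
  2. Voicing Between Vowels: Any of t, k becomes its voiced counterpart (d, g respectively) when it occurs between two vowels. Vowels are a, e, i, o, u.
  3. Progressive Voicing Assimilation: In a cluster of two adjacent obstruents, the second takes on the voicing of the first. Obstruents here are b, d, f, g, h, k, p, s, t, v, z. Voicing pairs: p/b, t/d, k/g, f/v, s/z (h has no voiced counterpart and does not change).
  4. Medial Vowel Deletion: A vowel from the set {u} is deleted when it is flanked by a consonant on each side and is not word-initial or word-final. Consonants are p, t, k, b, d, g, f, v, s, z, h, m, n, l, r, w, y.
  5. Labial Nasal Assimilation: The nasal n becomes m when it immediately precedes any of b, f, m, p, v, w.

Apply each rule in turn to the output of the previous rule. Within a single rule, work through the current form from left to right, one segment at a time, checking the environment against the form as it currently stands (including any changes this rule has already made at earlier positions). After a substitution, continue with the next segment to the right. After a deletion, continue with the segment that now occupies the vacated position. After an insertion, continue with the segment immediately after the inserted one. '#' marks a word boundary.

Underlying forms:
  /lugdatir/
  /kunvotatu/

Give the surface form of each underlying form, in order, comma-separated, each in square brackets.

[lgdadir], [kmvodadu]

/lugdatir/:
  1 Velar Palatalization: no change — [lugdatir]
  2 Voicing Between Vowels: [lugdatir] → [lugdadir]
  3 Progressive Voicing Assimilation: no change — [lugdadir]
  4 Medial Vowel Deletion: [lugdadir] → [lgdadir]
  5 Labial Nasal Assimilation: no change — [lgdadir]
/kunvotatu/:
  1 Velar Palatalization: no change — [kunvotatu]
  2 Voicing Between Vowels: [kunvotatu] → [kunvodadu]
  3 Progressive Voicing Assimilation: no change — [kunvodadu]
  4 Medial Vowel Deletion: [kunvodadu] → [knvodadu]
  5 Labial Nasal Assimilation: [knvodadu] → [kmvodadu]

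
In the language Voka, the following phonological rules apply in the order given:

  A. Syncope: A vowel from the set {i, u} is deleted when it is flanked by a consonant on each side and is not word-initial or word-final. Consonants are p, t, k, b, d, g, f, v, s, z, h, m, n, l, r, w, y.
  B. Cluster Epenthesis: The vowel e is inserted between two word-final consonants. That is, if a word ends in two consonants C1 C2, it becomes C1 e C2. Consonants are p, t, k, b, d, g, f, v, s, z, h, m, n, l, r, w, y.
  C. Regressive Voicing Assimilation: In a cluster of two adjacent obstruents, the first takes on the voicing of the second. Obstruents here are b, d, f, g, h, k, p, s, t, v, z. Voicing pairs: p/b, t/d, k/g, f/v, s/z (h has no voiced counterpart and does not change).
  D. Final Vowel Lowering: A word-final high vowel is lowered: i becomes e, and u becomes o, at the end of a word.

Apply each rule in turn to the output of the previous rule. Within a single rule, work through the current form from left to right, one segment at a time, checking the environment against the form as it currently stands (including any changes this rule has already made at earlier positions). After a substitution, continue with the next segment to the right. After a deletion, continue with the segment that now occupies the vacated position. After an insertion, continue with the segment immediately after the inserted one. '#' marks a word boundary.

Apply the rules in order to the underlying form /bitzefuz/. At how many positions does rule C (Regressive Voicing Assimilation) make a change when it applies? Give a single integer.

2

A Syncope: [bitzefuz] → [btzefz]
B Cluster Epenthesis: [btzefz] → [btzefez]
C Regressive Voicing Assimilation: [btzefez] → [pdzefez]
D Final Vowel Lowering: no change — [pdzefez]
Rule C changed 2 position(s).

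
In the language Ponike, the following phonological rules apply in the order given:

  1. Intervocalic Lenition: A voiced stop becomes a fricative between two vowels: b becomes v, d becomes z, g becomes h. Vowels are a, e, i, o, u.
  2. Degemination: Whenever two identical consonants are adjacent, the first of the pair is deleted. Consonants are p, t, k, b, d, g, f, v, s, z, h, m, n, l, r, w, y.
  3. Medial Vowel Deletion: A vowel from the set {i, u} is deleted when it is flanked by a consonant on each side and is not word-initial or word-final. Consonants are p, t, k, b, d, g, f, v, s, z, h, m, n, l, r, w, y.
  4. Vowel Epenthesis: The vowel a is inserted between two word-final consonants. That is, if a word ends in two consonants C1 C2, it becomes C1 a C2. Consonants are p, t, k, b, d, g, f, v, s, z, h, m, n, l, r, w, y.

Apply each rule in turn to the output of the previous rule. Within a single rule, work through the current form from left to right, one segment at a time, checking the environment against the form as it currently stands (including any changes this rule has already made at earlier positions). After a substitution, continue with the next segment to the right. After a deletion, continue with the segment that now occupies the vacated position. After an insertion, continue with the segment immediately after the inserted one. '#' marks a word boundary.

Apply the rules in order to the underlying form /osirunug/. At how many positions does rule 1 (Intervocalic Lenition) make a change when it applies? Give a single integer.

1 Intervocalic Lenition: no change — [osirunug]
2 Degemination: no change — [osirunug]
3 Medial Vowel Deletion: [osirunug] → [osrng]
4 Vowel Epenthesis: [osrng] → [osrnag]
Rule 1 changed 0 position(s).

0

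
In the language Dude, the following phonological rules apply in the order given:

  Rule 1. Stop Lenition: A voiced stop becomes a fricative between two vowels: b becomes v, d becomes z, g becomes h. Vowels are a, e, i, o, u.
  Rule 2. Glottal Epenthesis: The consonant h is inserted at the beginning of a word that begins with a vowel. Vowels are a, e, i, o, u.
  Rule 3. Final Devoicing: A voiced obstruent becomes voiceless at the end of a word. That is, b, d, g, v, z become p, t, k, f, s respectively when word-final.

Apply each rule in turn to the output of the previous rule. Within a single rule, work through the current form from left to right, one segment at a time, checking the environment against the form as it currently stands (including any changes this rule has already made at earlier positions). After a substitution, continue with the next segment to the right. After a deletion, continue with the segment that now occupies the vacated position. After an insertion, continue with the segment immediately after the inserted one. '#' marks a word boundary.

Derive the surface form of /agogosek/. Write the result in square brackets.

Rule 1 Stop Lenition: [agogosek] → [ahohosek]
Rule 2 Glottal Epenthesis: [ahohosek] → [hahohosek]
Rule 3 Final Devoicing: no change — [hahohosek]

[hahohosek]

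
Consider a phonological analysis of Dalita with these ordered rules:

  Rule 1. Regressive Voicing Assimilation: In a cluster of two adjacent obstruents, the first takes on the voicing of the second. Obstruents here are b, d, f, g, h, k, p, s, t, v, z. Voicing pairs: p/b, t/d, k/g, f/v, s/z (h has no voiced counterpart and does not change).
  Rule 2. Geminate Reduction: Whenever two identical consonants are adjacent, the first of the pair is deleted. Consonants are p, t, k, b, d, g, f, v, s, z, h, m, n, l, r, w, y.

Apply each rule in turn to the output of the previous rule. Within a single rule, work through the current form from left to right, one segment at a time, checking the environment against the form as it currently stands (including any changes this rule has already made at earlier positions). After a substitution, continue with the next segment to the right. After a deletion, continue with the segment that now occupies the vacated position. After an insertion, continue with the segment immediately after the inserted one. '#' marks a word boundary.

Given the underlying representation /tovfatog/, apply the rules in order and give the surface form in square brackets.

[tofatog]

Rule 1 Regressive Voicing Assimilation: [tovfatog] → [toffatog]
Rule 2 Geminate Reduction: [toffatog] → [tofatog]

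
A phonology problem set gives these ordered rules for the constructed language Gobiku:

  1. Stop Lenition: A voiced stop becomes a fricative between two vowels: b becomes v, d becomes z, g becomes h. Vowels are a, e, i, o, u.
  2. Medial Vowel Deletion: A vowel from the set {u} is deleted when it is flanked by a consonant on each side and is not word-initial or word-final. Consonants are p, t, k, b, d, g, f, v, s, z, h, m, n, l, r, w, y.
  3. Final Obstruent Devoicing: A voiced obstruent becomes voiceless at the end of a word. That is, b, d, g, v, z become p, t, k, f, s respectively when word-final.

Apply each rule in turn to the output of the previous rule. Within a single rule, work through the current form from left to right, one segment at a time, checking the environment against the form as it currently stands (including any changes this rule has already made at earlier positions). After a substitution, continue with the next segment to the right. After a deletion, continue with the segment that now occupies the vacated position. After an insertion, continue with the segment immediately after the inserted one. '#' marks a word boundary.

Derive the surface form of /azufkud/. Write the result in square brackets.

[azfkt]

1 Stop Lenition: no change — [azufkud]
2 Medial Vowel Deletion: [azufkud] → [azfkd]
3 Final Obstruent Devoicing: [azfkd] → [azfkt]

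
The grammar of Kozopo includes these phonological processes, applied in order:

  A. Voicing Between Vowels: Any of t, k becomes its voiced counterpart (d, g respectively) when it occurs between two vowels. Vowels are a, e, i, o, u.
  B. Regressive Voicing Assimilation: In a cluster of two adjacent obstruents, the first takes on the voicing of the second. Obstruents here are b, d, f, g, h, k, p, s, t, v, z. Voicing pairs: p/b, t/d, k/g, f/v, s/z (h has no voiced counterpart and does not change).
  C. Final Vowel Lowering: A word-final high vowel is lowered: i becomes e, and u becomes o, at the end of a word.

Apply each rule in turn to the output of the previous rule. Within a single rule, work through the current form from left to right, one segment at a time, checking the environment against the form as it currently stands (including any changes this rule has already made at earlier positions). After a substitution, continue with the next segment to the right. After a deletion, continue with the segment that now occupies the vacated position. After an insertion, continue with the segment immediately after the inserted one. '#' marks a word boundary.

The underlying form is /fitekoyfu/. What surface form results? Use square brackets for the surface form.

[fidegoyfo]

A Voicing Between Vowels: [fitekoyfu] → [fidegoyfu]
B Regressive Voicing Assimilation: no change — [fidegoyfu]
C Final Vowel Lowering: [fidegoyfu] → [fidegoyfo]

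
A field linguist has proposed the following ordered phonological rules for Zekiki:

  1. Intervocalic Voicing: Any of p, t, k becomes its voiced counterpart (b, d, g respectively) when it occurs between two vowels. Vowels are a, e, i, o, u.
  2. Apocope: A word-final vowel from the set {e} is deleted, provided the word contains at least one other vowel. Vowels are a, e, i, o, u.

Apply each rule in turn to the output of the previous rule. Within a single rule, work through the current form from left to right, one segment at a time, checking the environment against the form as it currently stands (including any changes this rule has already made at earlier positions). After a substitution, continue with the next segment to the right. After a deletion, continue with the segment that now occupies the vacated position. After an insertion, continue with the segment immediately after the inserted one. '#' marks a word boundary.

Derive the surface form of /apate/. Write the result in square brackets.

[abad]

1 Intervocalic Voicing: [apate] → [abade]
2 Apocope: [abade] → [abad]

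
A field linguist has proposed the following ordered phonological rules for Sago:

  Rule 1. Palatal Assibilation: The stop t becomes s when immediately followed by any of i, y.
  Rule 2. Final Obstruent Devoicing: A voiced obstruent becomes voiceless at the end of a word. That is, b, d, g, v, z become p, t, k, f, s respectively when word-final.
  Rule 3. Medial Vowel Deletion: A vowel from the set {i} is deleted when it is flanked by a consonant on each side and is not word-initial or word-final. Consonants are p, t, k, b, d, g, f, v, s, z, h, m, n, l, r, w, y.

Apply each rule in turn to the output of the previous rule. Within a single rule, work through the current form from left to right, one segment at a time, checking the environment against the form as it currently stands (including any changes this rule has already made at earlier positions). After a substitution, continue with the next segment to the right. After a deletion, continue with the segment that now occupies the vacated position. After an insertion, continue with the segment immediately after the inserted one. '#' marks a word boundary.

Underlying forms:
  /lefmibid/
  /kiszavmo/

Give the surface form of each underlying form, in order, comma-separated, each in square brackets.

/lefmibid/:
  Rule 1 Palatal Assibilation: no change — [lefmibid]
  Rule 2 Final Obstruent Devoicing: [lefmibid] → [lefmibit]
  Rule 3 Medial Vowel Deletion: [lefmibit] → [lefmbt]
/kiszavmo/:
  Rule 1 Palatal Assibilation: no change — [kiszavmo]
  Rule 2 Final Obstruent Devoicing: no change — [kiszavmo]
  Rule 3 Medial Vowel Deletion: [kiszavmo] → [kszavmo]

[lefmbt], [kszavmo]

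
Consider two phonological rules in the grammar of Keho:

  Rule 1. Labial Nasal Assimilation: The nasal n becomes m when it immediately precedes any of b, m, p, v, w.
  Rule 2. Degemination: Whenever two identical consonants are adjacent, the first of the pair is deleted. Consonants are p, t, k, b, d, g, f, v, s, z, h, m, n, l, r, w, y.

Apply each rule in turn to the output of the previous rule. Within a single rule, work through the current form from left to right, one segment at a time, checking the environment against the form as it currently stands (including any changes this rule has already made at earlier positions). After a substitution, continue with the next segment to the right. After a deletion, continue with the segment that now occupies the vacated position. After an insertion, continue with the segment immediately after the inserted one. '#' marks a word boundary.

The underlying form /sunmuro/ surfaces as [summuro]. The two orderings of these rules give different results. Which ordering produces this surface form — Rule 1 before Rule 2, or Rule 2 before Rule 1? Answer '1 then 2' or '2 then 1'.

Order 1 then 2:
  1 Labial Nasal Assimilation: [sunmuro] → [summuro]
  2 Degemination: [summuro] → [sumuro]
  result: [sumuro]
Order 2 then 1:
  2 Degemination: no change — [sunmuro]
  1 Labial Nasal Assimilation: [sunmuro] → [summuro]
  result: [summuro]

2 then 1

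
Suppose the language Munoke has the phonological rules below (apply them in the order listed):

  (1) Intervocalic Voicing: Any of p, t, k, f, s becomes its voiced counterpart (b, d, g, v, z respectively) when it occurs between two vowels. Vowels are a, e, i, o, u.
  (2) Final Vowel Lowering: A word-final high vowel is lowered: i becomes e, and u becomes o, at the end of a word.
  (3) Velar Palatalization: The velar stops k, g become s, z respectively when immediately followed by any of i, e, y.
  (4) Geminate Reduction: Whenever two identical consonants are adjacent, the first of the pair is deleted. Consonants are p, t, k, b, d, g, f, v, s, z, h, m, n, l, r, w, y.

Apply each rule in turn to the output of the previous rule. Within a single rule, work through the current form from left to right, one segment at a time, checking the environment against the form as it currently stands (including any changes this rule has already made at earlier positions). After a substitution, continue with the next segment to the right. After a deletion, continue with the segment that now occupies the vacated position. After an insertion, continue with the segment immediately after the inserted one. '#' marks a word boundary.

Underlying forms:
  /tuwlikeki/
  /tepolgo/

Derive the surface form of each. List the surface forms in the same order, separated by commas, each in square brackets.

[tuwlizeze], [tebolgo]

/tuwlikeki/:
  (1) Intervocalic Voicing: [tuwlikeki] → [tuwligegi]
  (2) Final Vowel Lowering: [tuwligegi] → [tuwligege]
  (3) Velar Palatalization: [tuwligege] → [tuwlizeze]
  (4) Geminate Reduction: no change — [tuwlizeze]
/tepolgo/:
  (1) Intervocalic Voicing: [tepolgo] → [tebolgo]
  (2) Final Vowel Lowering: no change — [tebolgo]
  (3) Velar Palatalization: no change — [tebolgo]
  (4) Geminate Reduction: no change — [tebolgo]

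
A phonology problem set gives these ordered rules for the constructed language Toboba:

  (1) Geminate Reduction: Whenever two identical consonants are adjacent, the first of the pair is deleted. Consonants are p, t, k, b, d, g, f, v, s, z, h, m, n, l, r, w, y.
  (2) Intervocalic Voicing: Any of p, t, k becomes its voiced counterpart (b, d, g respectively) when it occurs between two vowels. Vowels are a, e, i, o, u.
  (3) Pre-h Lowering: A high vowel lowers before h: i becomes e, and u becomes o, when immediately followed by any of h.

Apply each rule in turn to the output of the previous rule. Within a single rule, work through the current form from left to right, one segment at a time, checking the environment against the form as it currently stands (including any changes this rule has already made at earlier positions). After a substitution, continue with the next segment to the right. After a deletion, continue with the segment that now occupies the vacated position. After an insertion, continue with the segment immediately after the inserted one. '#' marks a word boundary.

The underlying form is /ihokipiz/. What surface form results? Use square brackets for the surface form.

[ehogibiz]

(1) Geminate Reduction: no change — [ihokipiz]
(2) Intervocalic Voicing: [ihokipiz] → [ihogibiz]
(3) Pre-h Lowering: [ihogibiz] → [ehogibiz]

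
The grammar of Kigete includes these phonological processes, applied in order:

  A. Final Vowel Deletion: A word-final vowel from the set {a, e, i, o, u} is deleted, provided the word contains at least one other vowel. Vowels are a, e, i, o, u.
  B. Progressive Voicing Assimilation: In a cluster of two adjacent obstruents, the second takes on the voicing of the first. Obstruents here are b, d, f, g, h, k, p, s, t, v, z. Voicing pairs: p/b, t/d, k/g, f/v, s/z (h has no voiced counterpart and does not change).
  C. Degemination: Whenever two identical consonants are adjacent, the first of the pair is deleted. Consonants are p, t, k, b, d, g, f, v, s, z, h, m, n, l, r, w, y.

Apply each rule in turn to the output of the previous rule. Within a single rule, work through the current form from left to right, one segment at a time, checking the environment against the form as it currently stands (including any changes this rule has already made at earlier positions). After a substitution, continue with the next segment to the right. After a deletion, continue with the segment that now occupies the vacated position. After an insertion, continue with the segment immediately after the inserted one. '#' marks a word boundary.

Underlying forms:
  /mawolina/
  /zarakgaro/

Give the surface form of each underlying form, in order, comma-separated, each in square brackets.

[mawolin], [zarakar]

/mawolina/:
  A Final Vowel Deletion: [mawolina] → [mawolin]
  B Progressive Voicing Assimilation: no change — [mawolin]
  C Degemination: no change — [mawolin]
/zarakgaro/:
  A Final Vowel Deletion: [zarakgaro] → [zarakgar]
  B Progressive Voicing Assimilation: [zarakgar] → [zarakkar]
  C Degemination: [zarakkar] → [zarakar]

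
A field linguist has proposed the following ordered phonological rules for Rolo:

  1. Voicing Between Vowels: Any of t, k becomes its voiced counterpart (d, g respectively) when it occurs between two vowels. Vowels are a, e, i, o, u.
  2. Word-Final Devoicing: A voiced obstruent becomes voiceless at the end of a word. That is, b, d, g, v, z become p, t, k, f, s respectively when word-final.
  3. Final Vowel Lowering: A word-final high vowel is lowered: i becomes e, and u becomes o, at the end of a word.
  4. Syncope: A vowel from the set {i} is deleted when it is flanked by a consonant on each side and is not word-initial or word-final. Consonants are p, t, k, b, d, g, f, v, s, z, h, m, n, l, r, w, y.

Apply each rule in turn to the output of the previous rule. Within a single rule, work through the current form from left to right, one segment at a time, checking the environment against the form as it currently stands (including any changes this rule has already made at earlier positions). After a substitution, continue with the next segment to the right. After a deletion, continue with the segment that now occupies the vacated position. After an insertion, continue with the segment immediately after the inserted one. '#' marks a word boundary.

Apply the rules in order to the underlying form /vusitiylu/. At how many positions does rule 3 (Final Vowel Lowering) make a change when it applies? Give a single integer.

1 Voicing Between Vowels: [vusitiylu] → [vusidiylu]
2 Word-Final Devoicing: no change — [vusidiylu]
3 Final Vowel Lowering: [vusidiylu] → [vusidiylo]
4 Syncope: [vusidiylo] → [vusdylo]
Rule 3 changed 1 position(s).

1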